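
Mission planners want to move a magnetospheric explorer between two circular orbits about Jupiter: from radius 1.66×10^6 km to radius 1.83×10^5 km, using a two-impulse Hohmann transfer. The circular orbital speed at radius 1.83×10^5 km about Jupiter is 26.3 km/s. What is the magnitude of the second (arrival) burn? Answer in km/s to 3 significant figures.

Δv₂ = 9.00 km/s

From the circular-orbit relation v² = μ/r at r = 1.83×10^5 km: μ = v²r = (26.3)² × 1.83×10^5 = 1.26579×10^8 km³/s².
Transfer-ellipse semi-major axis a_t = (r₁ + r₂)/2 = (1.660×10^6 + 1.830×10^5)/2 = 9.215×10^5 km.
On the circular orbit at r = 1.830×10^5 km, v_c = √(μ/r) = 26.300 km/s.
Vis-viva on the transfer ellipse at r = 1.830×10^5 km gives v_t = √[μ(2/r − 1/a_t)] = 35.299 km/s.
Δv₂ = |v_t − v_c| = |35.299 − 26.300| = 8.999 km/s.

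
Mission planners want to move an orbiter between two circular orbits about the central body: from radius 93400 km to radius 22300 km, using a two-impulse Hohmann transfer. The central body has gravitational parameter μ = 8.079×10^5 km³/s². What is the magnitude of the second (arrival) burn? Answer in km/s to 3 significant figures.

Δv₂ = 1.63 km/s

The Hohmann ellipse has a_t = (r₁ + r₂)/2 = 57850 km.
Circular speed at r = 22300 km: v_c = √(μ/r) = 6.019 km/s.
Vis-viva on the transfer ellipse at r = 22300 km gives v_t = √[μ(2/r − 1/a_t)] = 7.648 km/s.
Δv₂ = |v_t − v_c| = |7.648 − 6.019| = 1.629 km/s.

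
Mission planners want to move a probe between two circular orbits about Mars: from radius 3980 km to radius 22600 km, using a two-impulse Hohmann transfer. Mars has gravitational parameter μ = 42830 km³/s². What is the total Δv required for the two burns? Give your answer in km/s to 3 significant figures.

The Hohmann ellipse has a_t = (r₁ + r₂)/2 = 13290 km.
At r₁ the circular-orbit speed is v₁ = √(μ/r₁) = 3.2804 km/s.
Transfer-orbit speed at r₁ (vis-viva equation): v_p = √[μ(2/r₁ − 1/a_t)] = 4.2778 km/s.
First burn Δv₁ = |v_p − v₁| = 0.9974 km/s.
At r₂, v₂ = √(μ/r₂) = 1.37664 km/s.
Transfer-orbit speed at r₂: v_a = √[μ(2/r₂ − 1/a_t)] = 0.753354 km/s.
Second burn Δv₂ = |v₂ − v_a| = 0.6233 km/s.
Δv = Δv₁ + Δv₂ = 0.9974 + 0.6233 = 1.621 km/s.

Δv = 1.62 km/s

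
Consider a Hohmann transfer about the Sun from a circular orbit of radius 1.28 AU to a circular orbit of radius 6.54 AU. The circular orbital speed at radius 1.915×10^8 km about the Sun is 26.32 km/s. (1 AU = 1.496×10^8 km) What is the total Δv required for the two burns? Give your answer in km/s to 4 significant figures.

Δv = 12.70 km/s

From the circular-orbit relation v² = μ/r at r = 1.915×10^8 km: μ = v²r = (26.32)² × 1.915×10^8 = 1.32660×10^11 km³/s².
In km: r₁ = 1.28 × 1.496×10^8 = 1.91488×10^8 km; r₂ = 6.54 × 1.496×10^8 = 9.78384×10^8 km.
Transfer-ellipse semi-major axis a_t = (r₁ + r₂)/2 = (1.91488×10^8 + 9.78384×10^8)/2 = 5.84936×10^8 km.
At r₁ the circular-orbit speed is v₁ = √(μ/r₁) = 26.32 km/s.
On the transfer ellipse at r₁, vis-viva gives v_p = √[μ(2/r₁ − 1/a_t)] = 34.04 km/s.
First burn Δv₁ = |v_p − v₁| = 7.720 km/s.
Circular speed at r₂: v₂ = √(μ/r₂) = 11.644 km/s.
Transfer-orbit speed at r₂: v_a = √[μ(2/r₂ − 1/a_t)] = 6.6624 km/s.
Second burn Δv₂ = |v₂ − v_a| = 4.982 km/s.
Δv = Δv₁ + Δv₂ = 7.720 + 4.982 = 12.70 km/s.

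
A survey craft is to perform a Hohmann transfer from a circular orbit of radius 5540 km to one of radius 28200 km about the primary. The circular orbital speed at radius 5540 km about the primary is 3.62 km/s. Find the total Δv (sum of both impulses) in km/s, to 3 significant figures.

From the circular-orbit relation v² = μ/r at r = 5540 km: μ = v²r = (3.62)² × 5540 = 72598.4 km³/s².
The Hohmann ellipse has a_t = (r₁ + r₂)/2 = 16870 km.
Circular speed at r₁: v₁ = √(μ/r₁) = √(72598.4/5540) = 3.620 km/s.
On the transfer ellipse at r₁, v² = μ(2/r − 1/a) gives v_p = √[μ(2/r₁ − 1/a_t)] = 4.680 km/s.
First burn Δv₁ = |v_p − v₁| = 1.060 km/s.
At r₂, v₂ = √(μ/r₂) = 1.6045 km/s.
Transfer-orbit speed at r₂: v_a = √[μ(2/r₂ − 1/a_t)] = 0.91947 km/s.
Second burn Δv₂ = |v₂ − v_a| = 0.6850 km/s.
Δv = Δv₁ + Δv₂ = 1.060 + 0.6850 = 1.745 km/s.

Δv = 1.75 km/s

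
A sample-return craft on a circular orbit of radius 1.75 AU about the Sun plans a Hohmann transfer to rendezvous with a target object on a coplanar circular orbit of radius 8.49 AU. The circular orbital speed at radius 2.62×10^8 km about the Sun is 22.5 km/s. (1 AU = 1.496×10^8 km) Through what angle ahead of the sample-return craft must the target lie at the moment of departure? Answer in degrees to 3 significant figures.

φ = 95.7°

From the circular-orbit relation v² = μ/r at r = 2.62×10^8 km: μ = v²r = (22.5)² × 2.62×10^8 = 1.32638×10^11 km³/s².
In km: r₁ = 1.75 × 1.496×10^8 = 2.618×10^8 km; r₂ = 8.49 × 1.496×10^8 = 1.270104×10^9 km.
Transfer-ellipse semi-major axis a_t = (r₁ + r₂)/2 = (2.618×10^8 + 1.270104×10^9)/2 = 7.65952×10^8 km.
The half-period of the transfer ellipse is t = π√(a_t³/μ) = 1.8286×10^8 s.
Target angular speed ω₂ = √(μ/r₂³) = 8.0459×10^-9 rad/s.
Angle swept by the target during transfer: ω₂·t = 1.4713 rad = 84.30°.
Arrival is 180° from departure on the ellipse, so φ = 180° − 84.30° = 95.7°.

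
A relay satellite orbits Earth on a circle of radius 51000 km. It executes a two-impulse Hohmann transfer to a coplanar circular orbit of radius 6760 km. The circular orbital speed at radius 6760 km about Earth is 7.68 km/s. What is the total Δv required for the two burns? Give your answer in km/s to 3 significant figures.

From the circular-orbit relation v² = μ/r at r = 6760 km: μ = v²r = (7.68)² × 6760 = 3.98721×10^5 km³/s².
Semi-major axis of the transfer orbit: a_t = (51000 + 6760)/2 = 28880 km.
Circular speed at r₁: v₁ = √(μ/r₁) = √(3.98721×10^5/51000) = 2.796 km/s.
On the transfer ellipse at r₁, vis-viva gives v_a = √[μ(2/r₁ − 1/a_t)] = 1.353 km/s.
First burn Δv₁ = |v_a − v₁| = 1.443 km/s.
At r₂, v₂ = √(μ/r₂) = 7.6800 km/s.
Transfer-orbit speed at r₂: v_p = √[μ(2/r₂ − 1/a_t)] = 10.206 km/s.
Second burn Δv₂ = |v₂ − v_p| = 2.526 km/s.
Δv = Δv₁ + Δv₂ = 1.443 + 2.526 = 3.969 km/s.

Δv = 3.97 km/s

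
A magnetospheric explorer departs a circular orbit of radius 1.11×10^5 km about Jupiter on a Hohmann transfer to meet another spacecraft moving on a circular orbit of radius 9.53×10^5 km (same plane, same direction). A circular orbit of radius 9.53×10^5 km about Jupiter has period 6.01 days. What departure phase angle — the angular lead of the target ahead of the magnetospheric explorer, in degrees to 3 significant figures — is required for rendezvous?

From Kepler's third law T² = 4π²r³/μ at r = 9.53×10^5 km, T = 6.01 days = 6.01 × 86400 s = 5.19264×10^5 s: μ = 4π²r³/T² = 1.26725×10^8 km³/s².
The Hohmann ellipse has a_t = (r₁ + r₂)/2 = 5.320×10^5 km.
The half-period of the transfer ellipse is t = π√(a_t³/μ) = 1.08289×10^5 s.
Target angular speed ω₂ = √(μ/r₂³) = 1.21002×10^-5 rad/s.
Angle swept by the target during transfer: ω₂·t = 1.31032 rad = 75.08°.
Arrival is 180° from departure on the ellipse, so φ = 180° − 75.08° = 105°.

φ = 105°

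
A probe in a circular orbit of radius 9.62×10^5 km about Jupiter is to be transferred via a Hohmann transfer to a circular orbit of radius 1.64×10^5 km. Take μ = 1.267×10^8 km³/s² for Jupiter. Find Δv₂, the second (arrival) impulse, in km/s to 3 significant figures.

Transfer-ellipse semi-major axis a_t = (r₁ + r₂)/2 = (9.620×10^5 + 1.640×10^5)/2 = 5.630×10^5 km.
Circular speed at r = 1.640×10^5 km: v_c = √(μ/r) = 27.795 km/s.
Transfer-orbit speed at the same r (vis-viva, a = a_t): v_t = √[μ(2/r − 1/a_t)] = 36.333 km/s.
Δv₂ = |v_t − v_c| = |36.333 − 27.795| = 8.538 km/s.

Δv₂ = 8.54 km/s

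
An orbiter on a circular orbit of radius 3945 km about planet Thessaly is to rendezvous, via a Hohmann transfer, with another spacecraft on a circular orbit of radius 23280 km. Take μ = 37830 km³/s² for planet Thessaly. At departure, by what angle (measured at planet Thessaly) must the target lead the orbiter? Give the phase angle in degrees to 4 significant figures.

Transfer-ellipse semi-major axis a_t = (r₁ + r₂)/2 = (3945 + 23280)/2 = 13612.5 km.
The half-period of the transfer ellipse is t = π√(a_t³/μ) = 25653 s.
Target angular speed ω₂ = √(μ/r₂³) = 5.4758×10^-5 rad/s.
Angle swept by the target during transfer: ω₂·t = 1.4047 rad = 80.48°.
The orbiter traverses 180° on the transfer ellipse, so the target must lead by 180° − 80.48° = 99.52°.

φ = 99.52°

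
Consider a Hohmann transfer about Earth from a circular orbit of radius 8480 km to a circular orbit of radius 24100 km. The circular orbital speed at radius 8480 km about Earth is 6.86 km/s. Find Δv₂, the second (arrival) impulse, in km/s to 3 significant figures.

Δv₂ = 1.13 km/s

From the circular-orbit relation v² = μ/r at r = 8480 km: μ = v²r = (6.86)² × 8480 = 3.99065×10^5 km³/s².
Transfer-ellipse semi-major axis a_t = (r₁ + r₂)/2 = (8480 + 24100)/2 = 16290 km.
Circular speed at r = 24100 km: v_c = √(μ/r) = 4.069 km/s.
Vis-viva on the transfer ellipse at r = 24100 km gives v_t = √[μ(2/r − 1/a_t)] = 2.936 km/s.
Δv₂ = |v_t − v_c| = |2.936 − 4.069| = 1.133 km/s.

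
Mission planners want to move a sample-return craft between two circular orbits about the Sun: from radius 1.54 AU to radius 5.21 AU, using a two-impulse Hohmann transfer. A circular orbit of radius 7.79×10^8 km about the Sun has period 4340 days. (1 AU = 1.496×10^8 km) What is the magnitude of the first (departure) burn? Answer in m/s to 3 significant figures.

From Kepler's third law T² = 4π²r³/μ at r = 7.79×10^8 km, T = 4340 days = 4340 × 86400 s = 3.74976×10^8 s: μ = 4π²r³/T² = 1.32729×10^11 km³/s².
In km: r₁ = 1.54 × 1.496×10^8 = 2.30384×10^8 km; r₂ = 5.21 × 1.496×10^8 = 7.79416×10^8 km.
Semi-major axis of the transfer orbit: a_t = (2.30384×10^8 + 7.79416×10^8)/2 = 5.049×10^8 km.
Circular speed at r = 2.30384×10^8 km: v_c = √(μ/r) = 24.00 km/s.
Transfer-orbit speed at the same r (vis-viva, a = a_t): v_t = √[μ(2/r − 1/a_t)] = 29.82 km/s.
Δv₁ = |v_t − v_c| = |29.82 − 24.00| = 5.820 km/s.

Δv₁ = 5820 m/s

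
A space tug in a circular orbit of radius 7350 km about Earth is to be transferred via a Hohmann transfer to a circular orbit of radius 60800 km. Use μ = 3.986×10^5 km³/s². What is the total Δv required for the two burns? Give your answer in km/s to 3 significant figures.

Δv = 3.84 km/s

The Hohmann ellipse has a_t = (r₁ + r₂)/2 = 34075 km.
At r₁ the circular-orbit speed is v₁ = √(μ/r₁) = 7.364 km/s.
On the transfer ellipse at r₁, vis-viva gives v_p = √[μ(2/r₁ − 1/a_t)] = 9.837 km/s.
First burn Δv₁ = |v_p − v₁| = 2.473 km/s.
At r₂, v₂ = √(μ/r₂) = 2.560 km/s.
Transfer-orbit speed at r₂: v_a = √[μ(2/r₂ − 1/a_t)] = 1.189 km/s.
Second burn Δv₂ = |v₂ − v_a| = 1.371 km/s.
Total Δv = Δv₁ + Δv₂ = 3.844 km/s.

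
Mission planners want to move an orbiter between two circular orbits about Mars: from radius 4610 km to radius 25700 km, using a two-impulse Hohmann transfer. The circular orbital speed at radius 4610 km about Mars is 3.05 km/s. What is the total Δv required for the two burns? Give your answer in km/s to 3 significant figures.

From the circular-orbit relation v² = μ/r at r = 4610 km: μ = v²r = (3.05)² × 4610 = 42884.5 km³/s².
Semi-major axis of the transfer orbit: a_t = (4610 + 25700)/2 = 15155 km.
Circular speed at r₁: v₁ = √(μ/r₁) = √(42884.5/4610) = 3.0500 km/s.
Transfer-orbit speed at r₁ (vis-viva equation): v_p = √[μ(2/r₁ − 1/a_t)] = 3.9718 km/s.
First burn Δv₁ = |v_p − v₁| = 0.9218 km/s.
Circular speed at r₂: v₂ = √(μ/r₂) = 1.29177 km/s.
Transfer-orbit speed at r₂: v_a = √[μ(2/r₂ − 1/a_t)] = 0.712453 km/s.
Second burn Δv₂ = |v₂ − v_a| = 0.5793 km/s.
Total Δv = Δv₁ + Δv₂ = 1.501 km/s.

Δv = 1.50 km/s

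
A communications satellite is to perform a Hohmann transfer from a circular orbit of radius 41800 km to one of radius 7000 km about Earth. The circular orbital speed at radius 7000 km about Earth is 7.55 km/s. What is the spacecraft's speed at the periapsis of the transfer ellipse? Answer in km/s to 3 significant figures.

From the circular-orbit relation v² = μ/r at r = 7000 km: μ = v²r = (7.55)² × 7000 = 3.99018×10^5 km³/s².
The Hohmann ellipse has a_t = (r₁ + r₂)/2 = 24400 km.
At periapsis, r = 7000 km.
Applying v² = μ(2/r − 1/a_t): v = 9.882 km/s.

v = 9.88 km/s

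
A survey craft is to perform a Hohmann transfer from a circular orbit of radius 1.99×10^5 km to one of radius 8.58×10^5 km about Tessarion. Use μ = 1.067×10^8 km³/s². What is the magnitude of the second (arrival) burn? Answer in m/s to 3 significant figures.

Semi-major axis of the transfer orbit: a_t = (1.990×10^5 + 8.580×10^5)/2 = 5.285×10^5 km.
Circular speed at r = 8.580×10^5 km: v_c = √(μ/r) = 11.152 km/s.
Transfer-orbit speed at the same r (vis-viva, a = a_t): v_t = √[μ(2/r − 1/a_t)] = 6.8429 km/s.
Δv₂ = |v_t − v_c| = |6.8429 − 11.152| = 4.309 km/s.

Δv₂ = 4310 m/s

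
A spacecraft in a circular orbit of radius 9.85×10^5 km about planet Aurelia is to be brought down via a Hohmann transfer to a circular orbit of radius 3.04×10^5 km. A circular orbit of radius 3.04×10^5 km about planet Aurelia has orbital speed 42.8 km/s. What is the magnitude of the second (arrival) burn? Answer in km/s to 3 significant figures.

From the circular-orbit relation v² = μ/r at r = 3.04×10^5 km: μ = v²r = (42.8)² × 3.04×10^5 = 5.56879×10^8 km³/s².
The Hohmann ellipse has a_t = (r₁ + r₂)/2 = 6.445×10^5 km.
Circular speed at r = 3.040×10^5 km: v_c = √(μ/r) = 42.80 km/s.
Transfer-orbit speed at the same r (vis-viva, a = a_t): v_t = √[μ(2/r − 1/a_t)] = 52.91 km/s.
Δv₂ = |v_t − v_c| = |52.91 − 42.80| = 10.11 km/s.

Δv₂ = 10.1 km/s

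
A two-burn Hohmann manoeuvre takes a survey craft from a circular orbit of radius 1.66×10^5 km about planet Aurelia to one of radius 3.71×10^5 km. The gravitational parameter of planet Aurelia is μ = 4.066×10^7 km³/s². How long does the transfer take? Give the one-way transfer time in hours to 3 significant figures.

Transfer-ellipse semi-major axis a_t = (r₁ + r₂)/2 = (1.660×10^5 + 3.710×10^5)/2 = 2.685×10^5 km.
Half the transfer-orbit period gives t = π√(a_t³/μ) = 68550 s.
Converting: 68550 s ÷ 3600 s/hour = 19.0 hours.

t = 19.0 hours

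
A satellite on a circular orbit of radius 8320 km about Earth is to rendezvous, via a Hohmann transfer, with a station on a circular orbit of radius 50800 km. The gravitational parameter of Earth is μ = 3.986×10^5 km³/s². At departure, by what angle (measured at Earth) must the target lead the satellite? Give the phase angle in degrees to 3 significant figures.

The Hohmann ellipse has a_t = (r₁ + r₂)/2 = 29560 km.
Transfer time t = π√(a_t³/μ) = 25290 s.
Target angular speed ω₂ = √(μ/r₂³) = 5.514×10^-5 rad/s.
Angle swept by the target during transfer: ω₂·t = 1.3945 rad = 79.90°.
The satellite traverses 180° on the transfer ellipse, so the target must lead by 180° − 79.90° = 100°.

φ = 100°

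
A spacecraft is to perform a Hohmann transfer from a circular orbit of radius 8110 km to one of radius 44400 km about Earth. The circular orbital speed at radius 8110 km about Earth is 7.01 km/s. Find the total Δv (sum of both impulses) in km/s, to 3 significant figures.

Δv = 3.44 km/s

From the circular-orbit relation v² = μ/r at r = 8110 km: μ = v²r = (7.01)² × 8110 = 3.98526×10^5 km³/s².
Transfer-ellipse semi-major axis a_t = (r₁ + r₂)/2 = (8110 + 44400)/2 = 26255 km.
Circular speed at r₁: v₁ = √(μ/r₁) = √(3.98526×10^5/8110) = 7.010 km/s.
On the transfer ellipse at r₁, vis-viva gives v_p = √[μ(2/r₁ − 1/a_t)] = 9.116 km/s.
First burn Δv₁ = |v_p − v₁| = 2.106 km/s.
Circular speed at r₂: v₂ = √(μ/r₂) = 2.996 km/s.
Transfer-orbit speed at r₂: v_a = √[μ(2/r₂ − 1/a_t)] = 1.665 km/s.
Second burn Δv₂ = |v₂ − v_a| = 1.331 km/s.
Δv = Δv₁ + Δv₂ = 2.106 + 1.331 = 3.437 km/s.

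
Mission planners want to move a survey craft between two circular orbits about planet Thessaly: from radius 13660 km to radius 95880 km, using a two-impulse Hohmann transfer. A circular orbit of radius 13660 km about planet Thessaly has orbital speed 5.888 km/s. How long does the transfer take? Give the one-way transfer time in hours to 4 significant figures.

t = 16.25 hours

From the circular-orbit relation v² = μ/r at r = 13660 km: μ = v²r = (5.888)² × 13660 = 4.73572×10^5 km³/s².
Semi-major axis of the transfer orbit: a_t = (13660 + 95880)/2 = 54770 km.
Transfer time t = π√(a_t³/μ) = π√((54770)³ / 4.73572×10^5) = 58515 s.
Converting: 58515 s ÷ 3600 s/hour = 16.25 hours.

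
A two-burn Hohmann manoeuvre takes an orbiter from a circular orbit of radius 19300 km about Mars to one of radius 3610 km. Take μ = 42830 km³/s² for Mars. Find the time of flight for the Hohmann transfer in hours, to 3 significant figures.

Semi-major axis of the transfer orbit: a_t = (19300 + 3610)/2 = 11455 km.
Transfer time t = π√(a_t³/μ) = π√((11455)³ / 42830) = 18610 s.
Converting: 18610 s ÷ 3600 s/hour = 5.17 hours.

t = 5.17 hours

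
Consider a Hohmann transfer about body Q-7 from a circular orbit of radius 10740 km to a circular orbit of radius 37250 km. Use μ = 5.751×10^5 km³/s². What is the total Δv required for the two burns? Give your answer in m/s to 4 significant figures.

Transfer-ellipse semi-major axis a_t = (r₁ + r₂)/2 = (10740 + 37250)/2 = 23995 km.
At r₁ the circular-orbit speed is v₁ = √(μ/r₁) = 7.3176 km/s.
Transfer-orbit speed at r₁ (vis-viva): v_p = √[μ(2/r₁ − 1/a_t)] = 9.1174 km/s.
First burn Δv₁ = |v_p − v₁| = 1.800 km/s.
At r₂, v₂ = √(μ/r₂) = 3.929 km/s.
Transfer-orbit speed at r₂: v_a = √[μ(2/r₂ − 1/a_t)] = 2.629 km/s.
Second burn Δv₂ = |v₂ − v_a| = 1.300 km/s.
Δv = Δv₁ + Δv₂ = 1.800 + 1.300 = 3.100 km/s.

Δv = 3100 m/s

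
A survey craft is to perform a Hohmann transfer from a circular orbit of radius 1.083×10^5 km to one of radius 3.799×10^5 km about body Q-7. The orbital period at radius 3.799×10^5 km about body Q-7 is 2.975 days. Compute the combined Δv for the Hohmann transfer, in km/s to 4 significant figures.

From Kepler's third law T² = 4π²r³/μ at r = 3.799×10^5 km, T = 2.975 days = 2.975 × 86400 s = 2.5704×10^5 s: μ = 4π²r³/T² = 3.27617×10^7 km³/s².
Transfer-ellipse semi-major axis a_t = (r₁ + r₂)/2 = (1.083×10^5 + 3.799×10^5)/2 = 2.441×10^5 km.
Circular speed at r₁: v₁ = √(μ/r₁) = √(3.27617×10^7/1.083×10^5) = 17.393 km/s.
On the transfer ellipse at r₁, vis-viva equation gives v_p = √[μ(2/r₁ − 1/a_t)] = 21.698 km/s.
First burn Δv₁ = |v_p − v₁| = 4.305 km/s.
Circular speed at r₂: v₂ = √(μ/r₂) = 9.2864 km/s.
Transfer-orbit speed at r₂: v_a = √[μ(2/r₂ − 1/a_t)] = 6.1856 km/s.
Second burn Δv₂ = |v₂ − v_a| = 3.101 km/s.
Δv = Δv₁ + Δv₂ = 4.305 + 3.101 = 7.406 km/s.

Δv = 7.406 km/s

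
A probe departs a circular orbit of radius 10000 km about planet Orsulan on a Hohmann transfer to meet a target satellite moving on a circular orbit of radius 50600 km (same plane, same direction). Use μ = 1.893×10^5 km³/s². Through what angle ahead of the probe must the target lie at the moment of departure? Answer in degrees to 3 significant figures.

The Hohmann ellipse has a_t = (r₁ + r₂)/2 = 30300 km.
The half-period of the transfer ellipse is t = π√(a_t³/μ) = 38080 s.
Target angular speed ω₂ = √(μ/r₂³) = 3.823×10^-5 rad/s.
Angle swept by the target during transfer: ω₂·t = 1.4558 rad = 83.41°.
The probe traverses 180° on the transfer ellipse, so the target must lead by 180° − 83.41° = 96.6°.

φ = 96.6°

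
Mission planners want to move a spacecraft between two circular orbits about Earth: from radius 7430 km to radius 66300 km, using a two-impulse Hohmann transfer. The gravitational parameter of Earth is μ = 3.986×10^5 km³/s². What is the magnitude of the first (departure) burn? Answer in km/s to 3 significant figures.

Transfer-ellipse semi-major axis a_t = (r₁ + r₂)/2 = (7430 + 66300)/2 = 36865 km.
Circular speed at r = 7430 km: v_c = √(μ/r) = 7.3244 km/s.
Vis-viva on the transfer ellipse at r = 7430 km gives v_t = √[μ(2/r − 1/a_t)] = 9.8225 km/s.
Δv₁ = |v_t − v_c| = |9.8225 − 7.3244| = 2.498 km/s.

Δv₁ = 2.50 km/s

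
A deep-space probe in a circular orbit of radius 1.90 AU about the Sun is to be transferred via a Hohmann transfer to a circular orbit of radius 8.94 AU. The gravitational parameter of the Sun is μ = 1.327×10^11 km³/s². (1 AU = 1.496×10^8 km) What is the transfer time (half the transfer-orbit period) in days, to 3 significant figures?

t = 2300 days

In km: r₁ = 1.90 × 1.496×10^8 = 2.8424×10^8 km; r₂ = 8.94 × 1.496×10^8 = 1.337424×10^9 km.
Semi-major axis of the transfer orbit: a_t = (2.8424×10^8 + 1.337424×10^9)/2 = 8.10832×10^8 km.
Half the transfer-orbit period gives t = π√(a_t³/μ) = 1.991×10^8 s.
Converting: 1.991×10^8 s ÷ 86400 s/day = 2300 days.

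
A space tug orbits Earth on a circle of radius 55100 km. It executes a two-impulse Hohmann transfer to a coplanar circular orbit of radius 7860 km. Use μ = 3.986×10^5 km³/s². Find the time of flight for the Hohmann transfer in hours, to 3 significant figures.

t = 7.72 hours

Semi-major axis of the transfer orbit: a_t = (55100 + 7860)/2 = 31480 km.
By Kepler's third law the transfer-orbit period is T = 2π√(a_t³/μ), so t = T/2 = 27790 s.
Converting: 27790 s ÷ 3600 s/hour = 7.72 hours.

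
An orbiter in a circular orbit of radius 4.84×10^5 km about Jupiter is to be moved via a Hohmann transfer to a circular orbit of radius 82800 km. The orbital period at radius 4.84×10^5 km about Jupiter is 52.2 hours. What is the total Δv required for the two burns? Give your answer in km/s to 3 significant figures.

Δv = 19.4 km/s

From Kepler's third law T² = 4π²r³/μ at r = 4.84×10^5 km, T = 52.2 hours = 52.2 × 3600 s = 1.8792×10^5 s: μ = 4π²r³/T² = 1.26751×10^8 km³/s².
The Hohmann ellipse has a_t = (r₁ + r₂)/2 = 2.834×10^5 km.
At r₁ the circular-orbit speed is v₁ = √(μ/r₁) = 16.18275 km/s.
Transfer-orbit speed at r₁ (vis-viva equation): v_a = √[μ(2/r₁ − 1/a_t)] = 8.747168 km/s.
First burn Δv₁ = |v_a − v₁| = 7.4356 km/s.
Circular speed at r₂: v₂ = √(μ/r₂) = 39.1255 km/s.
Transfer-orbit speed at r₂: v_p = √[μ(2/r₂ − 1/a_t)] = 51.1308 km/s.
Second burn Δv₂ = |v₂ − v_p| = 12.005 km/s.
Δv = Δv₁ + Δv₂ = 7.4356 + 12.005 = 19.44 km/s.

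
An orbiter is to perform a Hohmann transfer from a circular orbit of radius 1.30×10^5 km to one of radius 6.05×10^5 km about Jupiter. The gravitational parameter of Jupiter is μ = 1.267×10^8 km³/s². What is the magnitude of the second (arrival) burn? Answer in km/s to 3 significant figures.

Δv₂ = 5.86 km/s

The Hohmann ellipse has a_t = (r₁ + r₂)/2 = 3.675×10^5 km.
On the circular orbit at r = 6.050×10^5 km, v_c = √(μ/r) = 14.471 km/s.
Vis-viva on the transfer ellipse at r = 6.050×10^5 km gives v_t = √[μ(2/r − 1/a_t)] = 8.6070 km/s.
Δv₂ = |v_t − v_c| = |8.6070 − 14.471| = 5.864 km/s.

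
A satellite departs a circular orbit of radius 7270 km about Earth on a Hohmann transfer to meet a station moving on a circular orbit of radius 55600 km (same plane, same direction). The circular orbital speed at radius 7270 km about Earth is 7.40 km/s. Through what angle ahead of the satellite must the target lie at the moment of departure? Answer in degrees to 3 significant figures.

From the circular-orbit relation v² = μ/r at r = 7270 km: μ = v²r = (7.40)² × 7270 = 3.98105×10^5 km³/s².
Semi-major axis of the transfer orbit: a_t = (7270 + 55600)/2 = 31435 km.
Transfer time t = π√(a_t³/μ) = 27750.5 s.
Target angular speed ω₂ = √(μ/r₂³) = 4.81268×10^-5 rad/s.
Angle swept by the target during transfer: ω₂·t = 1.3355 rad = 76.52°.
The satellite traverses 180° on the transfer ellipse, so the target must lead by 180° − 76.52° = 103°.

φ = 103°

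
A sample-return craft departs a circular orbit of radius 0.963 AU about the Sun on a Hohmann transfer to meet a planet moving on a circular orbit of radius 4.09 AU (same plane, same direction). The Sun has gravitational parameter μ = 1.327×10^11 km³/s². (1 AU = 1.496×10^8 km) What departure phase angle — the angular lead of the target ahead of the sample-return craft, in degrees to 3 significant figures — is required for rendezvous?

φ = 92.6°

In km: r₁ = 0.963 × 1.496×10^8 = 1.440648×10^8 km; r₂ = 4.09 × 1.496×10^8 = 6.11864×10^8 km.
Semi-major axis of the transfer orbit: a_t = (1.440648×10^8 + 6.11864×10^8)/2 = 3.779644×10^8 km.
Transfer time t = π√(a_t³/μ) = 6.337×10^7 s.
Target angular speed ω₂ = √(μ/r₂³) = 2.407×10^-8 rad/s.
Angle swept by the target during transfer: ω₂·t = 1.5253 rad = 87.39°.
Arrival is 180° from departure on the ellipse, so φ = 180° − 87.39° = 92.6°.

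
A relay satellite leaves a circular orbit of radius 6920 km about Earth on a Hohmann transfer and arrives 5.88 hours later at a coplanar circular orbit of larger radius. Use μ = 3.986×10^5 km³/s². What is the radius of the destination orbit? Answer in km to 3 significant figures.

r₂ = 45600 km

Transfer time t = 5.88 hours = 21168 s, and t = π√(a_t³/μ).
So a_t = (μ t²/π²)^(1/3) = (3.986×10^5 × (21168)² / π²)^(1/3) = 26254 km.
Since a_t = (r₁ + r₂)/2, r₂ = 2a_t − r₁ = 2×26254 − 6920 = 45588 km.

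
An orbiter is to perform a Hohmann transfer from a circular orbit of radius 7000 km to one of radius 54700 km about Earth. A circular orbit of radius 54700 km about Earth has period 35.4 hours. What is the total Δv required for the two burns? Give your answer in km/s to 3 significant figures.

From Kepler's third law T² = 4π²r³/μ at r = 54700 km, T = 35.4 hours = 35.4 × 3600 s = 1.2744×10^5 s: μ = 4π²r³/T² = 3.97842×10^5 km³/s².
Transfer-ellipse semi-major axis a_t = (r₁ + r₂)/2 = (7000 + 54700)/2 = 30850 km.
Circular speed at r₁: v₁ = √(μ/r₁) = √(3.97842×10^5/7000) = 7.5389 km/s.
Transfer-orbit speed at r₁ (v² = μ(2/r − 1/a)): v_p = √[μ(2/r₁ − 1/a_t)] = 10.039 km/s.
First burn Δv₁ = |v_p − v₁| = 2.500 km/s.
Circular speed at r₂: v₂ = √(μ/r₂) = 2.697 km/s.
Transfer-orbit speed at r₂: v_a = √[μ(2/r₂ − 1/a_t)] = 1.285 km/s.
Second burn Δv₂ = |v₂ − v_a| = 1.412 km/s.
Δv = Δv₁ + Δv₂ = 2.500 + 1.412 = 3.912 km/s.

Δv = 3.91 km/s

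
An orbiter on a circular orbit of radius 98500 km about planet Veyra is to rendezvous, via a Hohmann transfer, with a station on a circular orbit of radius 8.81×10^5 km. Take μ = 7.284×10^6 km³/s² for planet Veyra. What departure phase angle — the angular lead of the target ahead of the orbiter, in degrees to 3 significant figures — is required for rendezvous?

Semi-major axis of the transfer orbit: a_t = (98500 + 8.810×10^5)/2 = 4.8975×10^5 km.
The half-period of the transfer ellipse is t = π√(a_t³/μ) = 3.98957×10^5 s.
Target angular speed ω₂ = √(μ/r₂³) = 3.26378×10^-6 rad/s.
Angle swept by the target during transfer: ω₂·t = 1.30211 rad = 74.61°.
Arrival is 180° from departure on the ellipse, so φ = 180° − 74.61° = 105°.

φ = 105°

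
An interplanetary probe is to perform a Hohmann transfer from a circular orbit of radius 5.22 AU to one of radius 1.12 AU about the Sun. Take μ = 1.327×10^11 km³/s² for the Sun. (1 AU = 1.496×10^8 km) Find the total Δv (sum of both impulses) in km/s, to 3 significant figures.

In km: r₁ = 5.22 × 1.496×10^8 = 7.80912×10^8 km; r₂ = 1.12 × 1.496×10^8 = 1.67552×10^8 km.
The Hohmann ellipse has a_t = (r₁ + r₂)/2 = 4.74232×10^8 km.
Circular speed at r₁: v₁ = √(μ/r₁) = √(1.327×10^11/7.80912×10^8) = 13.0357 km/s.
Transfer-orbit speed at r₁ (vis-viva): v_a = √[μ(2/r₁ − 1/a_t)] = 7.74843 km/s.
First burn Δv₁ = |v_a − v₁| = 5.287 km/s.
Circular speed at r₂: v₂ = √(μ/r₂) = 28.142 km/s.
Transfer-orbit speed at r₂: v_p = √[μ(2/r₂ − 1/a_t)] = 36.113 km/s.
Second burn Δv₂ = |v₂ − v_p| = 7.971 km/s.
Total Δv = Δv₁ + Δv₂ = 13.26 km/s.

Δv = 13.3 km/s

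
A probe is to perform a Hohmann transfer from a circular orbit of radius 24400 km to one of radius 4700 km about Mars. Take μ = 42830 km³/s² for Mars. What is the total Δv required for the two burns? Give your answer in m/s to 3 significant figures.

Δv = 1460 m/s

Semi-major axis of the transfer orbit: a_t = (24400 + 4700)/2 = 14550 km.
At r₁ the circular-orbit speed is v₁ = √(μ/r₁) = 1.3249 km/s.
On the transfer ellipse at r₁, vis-viva equation gives v_a = √[μ(2/r₁ − 1/a_t)] = 0.75300 km/s.
First burn Δv₁ = |v_a − v₁| = 0.5719 km/s.
At r₂, v₂ = √(μ/r₂) = 3.0187 km/s.
Transfer-orbit speed at r₂: v_p = √[μ(2/r₂ − 1/a_t)] = 3.9092 km/s.
Second burn Δv₂ = |v₂ − v_p| = 0.8905 km/s.
Total Δv = Δv₁ + Δv₂ = 1.462 km/s.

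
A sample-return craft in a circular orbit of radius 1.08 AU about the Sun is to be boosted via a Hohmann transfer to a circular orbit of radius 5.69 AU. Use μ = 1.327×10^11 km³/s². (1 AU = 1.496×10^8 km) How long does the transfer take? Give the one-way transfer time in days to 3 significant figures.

In km: r₁ = 1.08 × 1.496×10^8 = 1.61568×10^8 km; r₂ = 5.69 × 1.496×10^8 = 8.51224×10^8 km.
Transfer-ellipse semi-major axis a_t = (r₁ + r₂)/2 = (1.61568×10^8 + 8.51224×10^8)/2 = 5.06396×10^8 km.
Transfer time t = π√(a_t³/μ) = π√((5.06396×10^8)³ / 1.327×10^11) = 9.828×10^7 s.
Converting: 9.828×10^7 s ÷ 86400 s/day = 1140 days.

t = 1140 days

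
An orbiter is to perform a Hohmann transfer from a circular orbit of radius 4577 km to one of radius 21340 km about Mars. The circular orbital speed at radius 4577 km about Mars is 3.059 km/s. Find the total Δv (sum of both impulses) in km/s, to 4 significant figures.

From the circular-orbit relation v² = μ/r at r = 4577 km: μ = v²r = (3.059)² × 4577 = 42829.2 km³/s².
The Hohmann ellipse has a_t = (r₁ + r₂)/2 = 12958.5 km.
At r₁ the circular-orbit speed is v₁ = √(μ/r₁) = 3.0590 km/s.
On the transfer ellipse at r₁, vis-viva equation gives v_p = √[μ(2/r₁ − 1/a_t)] = 3.9255 km/s.
First burn Δv₁ = |v_p − v₁| = 0.8665 km/s.
Circular speed at r₂: v₂ = √(μ/r₂) = 1.41668 km/s.
Transfer-orbit speed at r₂: v_a = √[μ(2/r₂ − 1/a_t)] = 0.841949 km/s.
Second burn Δv₂ = |v₂ − v_a| = 0.5747 km/s.
Total Δv = Δv₁ + Δv₂ = 1.441 km/s.

Δv = 1.441 km/s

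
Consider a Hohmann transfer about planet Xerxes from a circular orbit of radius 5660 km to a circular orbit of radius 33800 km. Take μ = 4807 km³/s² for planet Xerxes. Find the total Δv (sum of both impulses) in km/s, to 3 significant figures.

The Hohmann ellipse has a_t = (r₁ + r₂)/2 = 19730 km.
Circular speed at r₁: v₁ = √(μ/r₁) = √(4807/5660) = 0.921571 km/s.
On the transfer ellipse at r₁, v² = μ(2/r − 1/a) gives v_p = √[μ(2/r₁ − 1/a_t)] = 1.20621 km/s.
First burn Δv₁ = |v_p − v₁| = 0.28464 km/s.
Circular speed at r₂: v₂ = √(μ/r₂) = 0.37712 km/s.
Transfer-orbit speed at r₂: v_a = √[μ(2/r₂ − 1/a_t)] = 0.20199 km/s.
Second burn Δv₂ = |v₂ − v_a| = 0.17513 km/s.
Total Δv = Δv₁ + Δv₂ = 0.4598 km/s.

Δv = 0.460 km/s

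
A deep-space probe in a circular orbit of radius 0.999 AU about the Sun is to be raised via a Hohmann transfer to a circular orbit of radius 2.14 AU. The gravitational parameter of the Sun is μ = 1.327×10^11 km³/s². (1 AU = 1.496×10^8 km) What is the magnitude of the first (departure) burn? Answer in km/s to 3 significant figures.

In km: r₁ = 0.999 × 1.496×10^8 = 1.494504×10^8 km; r₂ = 2.14 × 1.496×10^8 = 3.20144×10^8 km.
The Hohmann ellipse has a_t = (r₁ + r₂)/2 = 2.347972×10^8 km.
On the circular orbit at r = 1.494504×10^8 km, v_c = √(μ/r) = 29.798 km/s.
Transfer-orbit speed at the same r (vis-viva, a = a_t): v_t = √[μ(2/r − 1/a_t)] = 34.795 km/s.
Δv₁ = |v_t − v_c| = |34.795 − 29.798| = 4.997 km/s.

Δv₁ = 5.00 km/s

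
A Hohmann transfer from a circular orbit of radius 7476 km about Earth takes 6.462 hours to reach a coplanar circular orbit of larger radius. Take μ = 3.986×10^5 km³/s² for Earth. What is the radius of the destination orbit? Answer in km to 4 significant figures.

r₂ = 48440 km

Transfer time t = 6.462 hours = 23263.2 s, and t = π√(a_t³/μ).
So a_t = (μ t²/π²)^(1/3) = (3.986×10^5 × (23263.2)² / π²)^(1/3) = 27959 km.
Since a_t = (r₁ + r₂)/2, r₂ = 2a_t − r₁ = 2×27959 − 7476 = 48442 km.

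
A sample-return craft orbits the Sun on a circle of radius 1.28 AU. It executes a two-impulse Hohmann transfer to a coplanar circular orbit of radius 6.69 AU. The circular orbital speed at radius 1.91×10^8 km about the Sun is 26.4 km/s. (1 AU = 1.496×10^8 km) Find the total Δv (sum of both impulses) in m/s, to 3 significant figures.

From the circular-orbit relation v² = μ/r at r = 1.91×10^8 km: μ = v²r = (26.4)² × 1.91×10^8 = 1.33119×10^11 km³/s².
In km: r₁ = 1.28 × 1.496×10^8 = 1.91488×10^8 km; r₂ = 6.69 × 1.496×10^8 = 1.000824×10^9 km.
Semi-major axis of the transfer orbit: a_t = (1.91488×10^8 + 1.000824×10^9)/2 = 5.96156×10^8 km.
Circular speed at r₁: v₁ = √(μ/r₁) = √(1.33119×10^11/1.91488×10^8) = 26.366 km/s.
On the transfer ellipse at r₁, v² = μ(2/r − 1/a) gives v_p = √[μ(2/r₁ − 1/a_t)] = 34.162 km/s.
First burn Δv₁ = |v_p − v₁| = 7.796 km/s.
At r₂, v₂ = √(μ/r₂) = 11.533 km/s.
Transfer-orbit speed at r₂: v_a = √[μ(2/r₂ − 1/a_t)] = 6.5363 km/s.
Second burn Δv₂ = |v₂ − v_a| = 4.997 km/s.
Total Δv = Δv₁ + Δv₂ = 12.79 km/s.

Δv = 12800 m/s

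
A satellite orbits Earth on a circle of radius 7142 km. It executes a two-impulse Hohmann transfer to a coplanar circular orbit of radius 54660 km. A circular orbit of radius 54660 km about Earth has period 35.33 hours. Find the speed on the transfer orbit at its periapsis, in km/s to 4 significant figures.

v = 9.935 km/s

From Kepler's third law T² = 4π²r³/μ at r = 54660 km, T = 35.33 hours = 35.33 × 3600 s = 1.27188×10^5 s: μ = 4π²r³/T² = 3.98544×10^5 km³/s².
The Hohmann ellipse has a_t = (r₁ + r₂)/2 = 30901 km.
At periapsis, r = 7142 km.
From the vis-viva equation, v = √[μ(2/r − 1/a_t)] = 9.935 km/s.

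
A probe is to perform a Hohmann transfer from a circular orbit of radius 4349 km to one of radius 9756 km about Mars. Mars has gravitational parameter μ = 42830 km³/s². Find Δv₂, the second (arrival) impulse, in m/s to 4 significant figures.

Δv₂ = 449.9 m/s

Semi-major axis of the transfer orbit: a_t = (4349 + 9756)/2 = 7052.5 km.
Circular speed at r = 9756 km: v_c = √(μ/r) = 2.0953 km/s.
Vis-viva on the transfer ellipse at r = 9756 km gives v_t = √[μ(2/r − 1/a_t)] = 1.6454 km/s.
Δv₂ = |v_t − v_c| = |1.6454 − 2.0953| = 0.4499 km/s.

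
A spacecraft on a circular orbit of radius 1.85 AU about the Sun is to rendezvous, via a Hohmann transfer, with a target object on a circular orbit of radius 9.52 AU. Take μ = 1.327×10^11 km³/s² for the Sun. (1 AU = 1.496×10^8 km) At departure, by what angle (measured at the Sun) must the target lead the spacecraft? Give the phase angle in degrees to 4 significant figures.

φ = 96.94°

In km: r₁ = 1.85 × 1.496×10^8 = 2.7676×10^8 km; r₂ = 9.52 × 1.496×10^8 = 1.424192×10^9 km.
Semi-major axis of the transfer orbit: a_t = (2.7676×10^8 + 1.424192×10^9)/2 = 8.50476×10^8 km.
Transfer time t = π√(a_t³/μ) = 2.13898×10^8 s.
The target's mean motion on its circular orbit is ω₂ = √(μ/r₂³) = 6.77770×10^-9 rad/s.
Angle swept by the target during transfer: ω₂·t = 1.4497 rad = 83.06°.
The spacecraft traverses 180° on the transfer ellipse, so the target must lead by 180° − 83.06° = 96.94°.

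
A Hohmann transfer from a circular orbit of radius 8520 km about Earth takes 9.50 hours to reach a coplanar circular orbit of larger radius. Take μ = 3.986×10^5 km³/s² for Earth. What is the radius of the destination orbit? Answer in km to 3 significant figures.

r₂ = 63800 km

Transfer time t = 9.50 hours = 34200 s, and t = π√(a_t³/μ).
So a_t = (μ t²/π²)^(1/3) = (3.986×10^5 × (34200)² / π²)^(1/3) = 36149 km.
Since a_t = (r₁ + r₂)/2, r₂ = 2a_t − r₁ = 2×36149 − 8520 = 63778 km.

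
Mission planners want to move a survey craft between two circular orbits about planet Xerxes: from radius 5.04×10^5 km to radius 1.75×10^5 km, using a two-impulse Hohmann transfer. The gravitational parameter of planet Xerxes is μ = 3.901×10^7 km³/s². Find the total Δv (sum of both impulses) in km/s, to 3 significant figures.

The Hohmann ellipse has a_t = (r₁ + r₂)/2 = 3.395×10^5 km.
Circular speed at r₁: v₁ = √(μ/r₁) = √(3.901×10^7/5.040×10^5) = 8.7978 km/s.
Transfer-orbit speed at r₁ (vis-viva equation): v_a = √[μ(2/r₁ − 1/a_t)] = 6.3164 km/s.
First burn Δv₁ = |v_a − v₁| = 2.481 km/s.
Circular speed at r₂: v₂ = √(μ/r₂) = 14.930 km/s.
Transfer-orbit speed at r₂: v_p = √[μ(2/r₂ − 1/a_t)] = 18.191 km/s.
Second burn Δv₂ = |v₂ − v_p| = 3.261 km/s.
Total Δv = Δv₁ + Δv₂ = 5.742 km/s.

Δv = 5.74 km/s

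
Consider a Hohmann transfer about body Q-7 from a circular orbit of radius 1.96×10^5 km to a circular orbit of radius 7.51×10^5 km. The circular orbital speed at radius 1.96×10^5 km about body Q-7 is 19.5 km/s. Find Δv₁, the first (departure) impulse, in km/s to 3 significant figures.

Δv₁ = 5.06 km/s

From the circular-orbit relation v² = μ/r at r = 1.96×10^5 km: μ = v²r = (19.5)² × 1.96×10^5 = 7.45290×10^7 km³/s².
Transfer-ellipse semi-major axis a_t = (r₁ + r₂)/2 = (1.960×10^5 + 7.510×10^5)/2 = 4.735×10^5 km.
Circular speed at r = 1.960×10^5 km: v_c = √(μ/r) = 19.500 km/s.
Vis-viva on the transfer ellipse at r = 1.960×10^5 km gives v_t = √[μ(2/r − 1/a_t)] = 24.558 km/s.
Δv₁ = |v_t − v_c| = |24.558 − 19.500| = 5.058 km/s.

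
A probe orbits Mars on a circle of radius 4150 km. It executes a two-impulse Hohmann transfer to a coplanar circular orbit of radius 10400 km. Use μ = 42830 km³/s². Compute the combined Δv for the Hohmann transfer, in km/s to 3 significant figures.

Transfer-ellipse semi-major axis a_t = (r₁ + r₂)/2 = (4150 + 10400)/2 = 7275 km.
At r₁ the circular-orbit speed is v₁ = √(μ/r₁) = 3.2126 km/s.
On the transfer ellipse at r₁, vis-viva equation gives v_p = √[μ(2/r₁ − 1/a_t)] = 3.8411 km/s.
First burn Δv₁ = |v_p − v₁| = 0.6285 km/s.
Circular speed at r₂: v₂ = √(μ/r₂) = 2.02935 km/s.
Transfer-orbit speed at r₂: v_a = √[μ(2/r₂ − 1/a_t)] = 1.53273 km/s.
Second burn Δv₂ = |v₂ − v_a| = 0.4966 km/s.
Δv = Δv₁ + Δv₂ = 0.6285 + 0.4966 = 1.125 km/s.

Δv = 1.13 km/s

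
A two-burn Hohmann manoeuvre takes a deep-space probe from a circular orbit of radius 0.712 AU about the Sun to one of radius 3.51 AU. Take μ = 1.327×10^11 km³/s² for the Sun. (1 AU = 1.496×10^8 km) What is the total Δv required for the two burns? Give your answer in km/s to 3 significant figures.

Δv = 16.9 km/s

In km: r₁ = 0.712 × 1.496×10^8 = 1.065152×10^8 km; r₂ = 3.51 × 1.496×10^8 = 5.25096×10^8 km.
Semi-major axis of the transfer orbit: a_t = (1.065152×10^8 + 5.25096×10^8)/2 = 3.158056×10^8 km.
At r₁ the circular-orbit speed is v₁ = √(μ/r₁) = 35.296 km/s.
On the transfer ellipse at r₁, vis-viva gives v_p = √[μ(2/r₁ − 1/a_t)] = 45.513 km/s.
First burn Δv₁ = |v_p − v₁| = 10.217 km/s.
Circular speed at r₂: v₂ = √(μ/r₂) = 15.897 km/s.
Transfer-orbit speed at r₂: v_a = √[μ(2/r₂ − 1/a_t)] = 9.2323 km/s.
Second burn Δv₂ = |v₂ − v_a| = 6.6647 km/s.
Δv = Δv₁ + Δv₂ = 10.217 + 6.6647 = 16.88 km/s.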